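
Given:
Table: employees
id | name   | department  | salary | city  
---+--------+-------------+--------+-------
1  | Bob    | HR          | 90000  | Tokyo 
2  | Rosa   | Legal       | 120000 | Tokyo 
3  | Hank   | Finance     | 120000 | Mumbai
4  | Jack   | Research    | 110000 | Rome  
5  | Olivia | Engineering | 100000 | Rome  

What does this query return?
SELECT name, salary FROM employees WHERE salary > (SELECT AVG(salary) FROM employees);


Subquery: AVG(salary) = 108000.0
Filtering: salary > 108000.0
  Rosa (120000) -> MATCH
  Hank (120000) -> MATCH
  Jack (110000) -> MATCH


3 rows:
Rosa, 120000
Hank, 120000
Jack, 110000


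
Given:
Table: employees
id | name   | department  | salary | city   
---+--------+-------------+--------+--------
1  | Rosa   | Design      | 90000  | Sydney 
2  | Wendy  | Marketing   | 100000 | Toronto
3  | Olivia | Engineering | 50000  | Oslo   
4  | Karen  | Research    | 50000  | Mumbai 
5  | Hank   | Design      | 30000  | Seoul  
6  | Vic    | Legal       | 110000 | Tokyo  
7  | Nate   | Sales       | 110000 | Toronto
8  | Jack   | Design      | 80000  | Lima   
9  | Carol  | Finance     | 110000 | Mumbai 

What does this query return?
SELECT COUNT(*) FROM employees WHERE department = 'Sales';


Counting rows where department = 'Sales'
  Nate -> MATCH


1


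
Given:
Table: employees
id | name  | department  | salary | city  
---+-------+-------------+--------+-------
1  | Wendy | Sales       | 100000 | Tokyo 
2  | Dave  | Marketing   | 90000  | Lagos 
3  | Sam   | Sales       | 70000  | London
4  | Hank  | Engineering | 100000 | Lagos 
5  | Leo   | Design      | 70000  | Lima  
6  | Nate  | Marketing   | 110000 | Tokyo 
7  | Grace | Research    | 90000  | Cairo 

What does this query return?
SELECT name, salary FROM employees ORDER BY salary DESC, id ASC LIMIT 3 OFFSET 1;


Sort by salary DESC (id ASC tiebreak), then skip 1 and take 3
Rows 2 through 4

3 rows:
Wendy, 100000
Hank, 100000
Dave, 90000


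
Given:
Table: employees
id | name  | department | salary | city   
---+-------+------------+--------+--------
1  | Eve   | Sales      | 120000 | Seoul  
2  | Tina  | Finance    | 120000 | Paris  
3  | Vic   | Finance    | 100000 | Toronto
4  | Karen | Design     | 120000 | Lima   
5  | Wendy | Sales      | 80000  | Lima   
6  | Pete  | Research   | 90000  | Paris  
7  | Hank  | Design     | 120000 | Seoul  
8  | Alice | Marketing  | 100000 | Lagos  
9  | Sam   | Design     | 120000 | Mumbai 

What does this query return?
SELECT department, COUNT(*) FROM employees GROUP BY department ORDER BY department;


Assigning each row to its department group:
  Eve -> Sales
  Tina -> Finance
  Vic -> Finance
  Karen -> Design
  Wendy -> Sales
  Pete -> Research
  Hank -> Design
  Alice -> Marketing
  Sam -> Design


5 groups:
Design, 3
Finance, 2
Marketing, 1
Research, 1
Sales, 2


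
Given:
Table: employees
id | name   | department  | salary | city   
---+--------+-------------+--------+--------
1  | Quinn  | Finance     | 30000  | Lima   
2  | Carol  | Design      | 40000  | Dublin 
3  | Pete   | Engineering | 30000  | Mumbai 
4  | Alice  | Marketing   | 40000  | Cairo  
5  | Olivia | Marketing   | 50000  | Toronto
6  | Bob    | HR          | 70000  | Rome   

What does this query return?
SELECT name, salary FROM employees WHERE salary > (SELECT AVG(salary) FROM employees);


Subquery: AVG(salary) = 43333.33
Filtering: salary > 43333.33
  Olivia (50000) -> MATCH
  Bob (70000) -> MATCH


2 rows:
Olivia, 50000
Bob, 70000


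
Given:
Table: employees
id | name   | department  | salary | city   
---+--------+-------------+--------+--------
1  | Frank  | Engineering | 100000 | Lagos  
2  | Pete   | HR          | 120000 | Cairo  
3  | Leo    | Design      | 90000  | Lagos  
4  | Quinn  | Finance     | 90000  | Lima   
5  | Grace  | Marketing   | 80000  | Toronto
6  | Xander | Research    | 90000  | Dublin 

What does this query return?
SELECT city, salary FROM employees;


Projecting columns: city, salary

6 rows:
Lagos, 100000
Cairo, 120000
Lagos, 90000
Lima, 90000
Toronto, 80000
Dublin, 90000


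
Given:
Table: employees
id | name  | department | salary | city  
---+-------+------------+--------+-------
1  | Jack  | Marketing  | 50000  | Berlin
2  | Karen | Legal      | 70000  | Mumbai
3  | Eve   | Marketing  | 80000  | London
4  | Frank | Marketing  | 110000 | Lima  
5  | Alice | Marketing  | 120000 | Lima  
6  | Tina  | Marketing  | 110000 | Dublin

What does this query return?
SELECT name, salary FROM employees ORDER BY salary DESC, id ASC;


Sorting by salary DESC, then id ASC for ties

6 rows:
Alice, 120000
Frank, 110000
Tina, 110000
Eve, 80000
Karen, 70000
Jack, 50000


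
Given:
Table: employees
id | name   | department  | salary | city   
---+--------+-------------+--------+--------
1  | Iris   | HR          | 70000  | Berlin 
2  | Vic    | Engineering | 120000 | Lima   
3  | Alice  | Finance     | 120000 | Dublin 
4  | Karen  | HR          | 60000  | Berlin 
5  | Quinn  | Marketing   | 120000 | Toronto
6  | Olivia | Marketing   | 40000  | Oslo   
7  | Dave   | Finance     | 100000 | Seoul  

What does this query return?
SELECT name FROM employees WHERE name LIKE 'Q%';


LIKE 'Q%' matches names starting with 'Q'
Matching: 1

1 rows:
Quinn


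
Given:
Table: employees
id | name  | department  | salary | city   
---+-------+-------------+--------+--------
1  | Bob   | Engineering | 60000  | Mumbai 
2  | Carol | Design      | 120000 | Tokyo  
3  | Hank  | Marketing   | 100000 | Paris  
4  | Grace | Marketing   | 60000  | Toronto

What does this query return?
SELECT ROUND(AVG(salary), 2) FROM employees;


SUM(salary) = 340000
COUNT = 4
ROUND(AVG, 2) = ROUND(340000 / 4, 2) = 85000.0

85000.0


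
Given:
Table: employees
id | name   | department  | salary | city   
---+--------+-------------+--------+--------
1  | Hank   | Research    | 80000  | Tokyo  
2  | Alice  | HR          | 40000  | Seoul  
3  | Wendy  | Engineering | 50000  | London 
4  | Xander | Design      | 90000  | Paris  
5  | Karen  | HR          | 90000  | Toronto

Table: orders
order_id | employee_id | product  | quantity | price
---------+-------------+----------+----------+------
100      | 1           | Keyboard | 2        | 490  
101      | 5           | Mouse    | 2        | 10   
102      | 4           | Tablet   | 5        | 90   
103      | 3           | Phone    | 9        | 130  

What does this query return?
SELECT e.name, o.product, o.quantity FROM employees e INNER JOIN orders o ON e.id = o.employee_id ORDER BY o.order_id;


Joining employees.id = orders.employee_id:
  employee Hank (id=1) -> order Keyboard
  employee Karen (id=5) -> order Mouse
  employee Xander (id=4) -> order Tablet
  employee Wendy (id=3) -> order Phone


4 rows:
Hank, Keyboard, 2
Karen, Mouse, 2
Xander, Tablet, 5
Wendy, Phone, 9


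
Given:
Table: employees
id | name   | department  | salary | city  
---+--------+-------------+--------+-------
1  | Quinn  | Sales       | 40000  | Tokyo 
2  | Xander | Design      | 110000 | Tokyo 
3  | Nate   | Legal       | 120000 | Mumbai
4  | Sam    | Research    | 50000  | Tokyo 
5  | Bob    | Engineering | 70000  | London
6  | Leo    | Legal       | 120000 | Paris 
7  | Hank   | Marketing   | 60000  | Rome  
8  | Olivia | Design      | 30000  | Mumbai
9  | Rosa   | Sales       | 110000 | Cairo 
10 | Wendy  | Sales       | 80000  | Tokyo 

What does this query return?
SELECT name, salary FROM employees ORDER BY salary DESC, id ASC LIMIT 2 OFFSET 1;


Sort by salary DESC (id ASC tiebreak), then skip 1 and take 2
Rows 2 through 3

2 rows:
Leo, 120000
Xander, 110000


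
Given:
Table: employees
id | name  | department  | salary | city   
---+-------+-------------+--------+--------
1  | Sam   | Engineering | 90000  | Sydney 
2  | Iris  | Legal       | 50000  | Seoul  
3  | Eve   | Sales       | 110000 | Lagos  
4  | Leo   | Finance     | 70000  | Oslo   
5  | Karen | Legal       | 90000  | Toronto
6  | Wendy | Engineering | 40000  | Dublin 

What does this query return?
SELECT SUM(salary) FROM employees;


SUM(salary) = 90000 + 50000 + 110000 + 70000 + 90000 + 40000 = 450000

450000


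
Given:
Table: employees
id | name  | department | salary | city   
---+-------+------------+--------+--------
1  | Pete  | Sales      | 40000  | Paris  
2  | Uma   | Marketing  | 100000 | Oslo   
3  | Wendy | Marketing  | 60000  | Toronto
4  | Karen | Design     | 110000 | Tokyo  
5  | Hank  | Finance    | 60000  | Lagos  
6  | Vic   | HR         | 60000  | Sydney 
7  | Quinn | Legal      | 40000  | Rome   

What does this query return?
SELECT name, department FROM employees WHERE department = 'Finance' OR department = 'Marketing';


Filtering: department = 'Finance' OR 'Marketing'
Matching: 3 rows

3 rows:
Uma, Marketing
Wendy, Marketing
Hank, Finance


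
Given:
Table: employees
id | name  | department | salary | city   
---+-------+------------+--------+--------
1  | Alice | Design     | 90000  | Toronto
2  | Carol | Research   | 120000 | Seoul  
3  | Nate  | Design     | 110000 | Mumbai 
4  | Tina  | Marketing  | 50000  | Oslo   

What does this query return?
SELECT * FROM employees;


SELECT * returns all 4 rows with all columns

4 rows:
1, Alice, Design, 90000, Toronto
2, Carol, Research, 120000, Seoul
3, Nate, Design, 110000, Mumbai
4, Tina, Marketing, 50000, Oslo


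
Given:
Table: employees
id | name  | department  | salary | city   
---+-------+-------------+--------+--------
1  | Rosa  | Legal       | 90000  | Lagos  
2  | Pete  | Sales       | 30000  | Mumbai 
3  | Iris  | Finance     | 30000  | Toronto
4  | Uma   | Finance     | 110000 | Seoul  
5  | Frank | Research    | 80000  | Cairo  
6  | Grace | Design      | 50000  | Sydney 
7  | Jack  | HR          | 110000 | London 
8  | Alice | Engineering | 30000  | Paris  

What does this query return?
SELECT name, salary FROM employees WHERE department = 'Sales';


Filtering: department = 'Sales'
Matching rows: 1

1 rows:
Pete, 30000


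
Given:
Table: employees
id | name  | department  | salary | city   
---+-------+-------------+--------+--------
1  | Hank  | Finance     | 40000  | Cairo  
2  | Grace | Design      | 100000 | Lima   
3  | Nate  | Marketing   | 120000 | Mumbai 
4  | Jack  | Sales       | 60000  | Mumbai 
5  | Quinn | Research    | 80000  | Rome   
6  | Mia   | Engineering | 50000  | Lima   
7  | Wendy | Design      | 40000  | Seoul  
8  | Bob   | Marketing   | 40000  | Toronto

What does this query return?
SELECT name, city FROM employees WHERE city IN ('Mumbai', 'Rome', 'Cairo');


Filtering: city IN ('Mumbai', 'Rome', 'Cairo')
Matching: 4 rows

4 rows:
Hank, Cairo
Nate, Mumbai
Jack, Mumbai
Quinn, Rome


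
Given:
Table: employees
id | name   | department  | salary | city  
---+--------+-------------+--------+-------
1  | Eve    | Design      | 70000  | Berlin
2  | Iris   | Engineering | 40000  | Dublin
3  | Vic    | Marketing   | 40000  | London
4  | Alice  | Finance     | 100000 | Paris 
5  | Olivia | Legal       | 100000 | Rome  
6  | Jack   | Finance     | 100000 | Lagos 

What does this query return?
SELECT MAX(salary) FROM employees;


Salaries: 70000, 40000, 40000, 100000, 100000, 100000
MAX = 100000

100000


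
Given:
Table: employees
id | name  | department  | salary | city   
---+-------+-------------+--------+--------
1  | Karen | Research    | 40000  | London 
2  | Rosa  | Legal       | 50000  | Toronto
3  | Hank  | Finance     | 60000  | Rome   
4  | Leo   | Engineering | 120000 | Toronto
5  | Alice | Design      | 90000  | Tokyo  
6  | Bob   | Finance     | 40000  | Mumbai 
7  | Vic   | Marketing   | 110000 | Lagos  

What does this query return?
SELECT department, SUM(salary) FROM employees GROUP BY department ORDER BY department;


Summing salary within each department:
  Design: 90000 = 90000
  Engineering: 120000 = 120000
  Finance: 60000 + 40000 = 100000
  Legal: 50000 = 50000
  Marketing: 110000 = 110000
  Research: 40000 = 40000


6 groups:
Design, 90000
Engineering, 120000
Finance, 100000
Legal, 50000
Marketing, 110000
Research, 40000


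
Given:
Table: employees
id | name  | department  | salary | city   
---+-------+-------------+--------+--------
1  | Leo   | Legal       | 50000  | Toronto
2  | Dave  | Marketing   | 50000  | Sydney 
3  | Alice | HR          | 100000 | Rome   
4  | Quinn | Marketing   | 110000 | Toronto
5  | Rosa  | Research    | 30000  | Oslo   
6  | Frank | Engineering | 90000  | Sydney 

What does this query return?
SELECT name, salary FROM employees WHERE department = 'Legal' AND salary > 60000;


Filtering: department = 'Legal' AND salary > 60000
Matching: 0 rows

Empty result set (0 rows)


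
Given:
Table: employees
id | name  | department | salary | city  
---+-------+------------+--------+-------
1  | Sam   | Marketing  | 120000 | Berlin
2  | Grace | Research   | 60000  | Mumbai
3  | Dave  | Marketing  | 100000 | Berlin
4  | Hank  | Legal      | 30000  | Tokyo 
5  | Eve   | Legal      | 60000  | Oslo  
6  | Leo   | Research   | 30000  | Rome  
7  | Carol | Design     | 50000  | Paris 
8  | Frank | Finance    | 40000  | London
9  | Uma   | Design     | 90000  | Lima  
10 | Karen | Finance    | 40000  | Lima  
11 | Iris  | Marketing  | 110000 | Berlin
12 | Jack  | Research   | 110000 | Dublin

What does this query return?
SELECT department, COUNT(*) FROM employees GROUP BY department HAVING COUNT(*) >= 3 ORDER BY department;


Groups with count >= 3:
  Marketing: 3 -> PASS
  Research: 3 -> PASS
  Design: 2 -> filtered out
  Finance: 2 -> filtered out
  Legal: 2 -> filtered out


2 groups:
Marketing, 3
Research, 3


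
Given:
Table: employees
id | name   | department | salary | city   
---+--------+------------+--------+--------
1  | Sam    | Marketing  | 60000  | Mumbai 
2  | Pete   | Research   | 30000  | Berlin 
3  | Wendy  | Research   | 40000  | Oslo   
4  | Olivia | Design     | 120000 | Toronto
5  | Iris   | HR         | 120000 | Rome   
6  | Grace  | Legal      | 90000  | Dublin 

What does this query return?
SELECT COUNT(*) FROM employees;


COUNT(*) counts all rows

6


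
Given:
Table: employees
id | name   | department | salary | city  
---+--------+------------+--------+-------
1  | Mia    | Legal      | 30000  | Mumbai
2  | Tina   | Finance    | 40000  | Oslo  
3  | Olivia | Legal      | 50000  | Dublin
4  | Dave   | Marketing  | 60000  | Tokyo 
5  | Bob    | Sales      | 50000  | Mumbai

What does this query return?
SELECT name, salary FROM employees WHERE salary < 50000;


Filtering: salary < 50000
Matching: 2 rows

2 rows:
Mia, 30000
Tina, 40000


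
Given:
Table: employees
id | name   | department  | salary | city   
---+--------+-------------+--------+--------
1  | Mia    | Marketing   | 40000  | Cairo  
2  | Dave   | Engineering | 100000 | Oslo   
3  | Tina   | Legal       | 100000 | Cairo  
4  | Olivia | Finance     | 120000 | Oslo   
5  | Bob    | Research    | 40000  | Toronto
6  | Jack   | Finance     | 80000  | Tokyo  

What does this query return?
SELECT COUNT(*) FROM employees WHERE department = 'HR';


Counting rows where department = 'HR'


0


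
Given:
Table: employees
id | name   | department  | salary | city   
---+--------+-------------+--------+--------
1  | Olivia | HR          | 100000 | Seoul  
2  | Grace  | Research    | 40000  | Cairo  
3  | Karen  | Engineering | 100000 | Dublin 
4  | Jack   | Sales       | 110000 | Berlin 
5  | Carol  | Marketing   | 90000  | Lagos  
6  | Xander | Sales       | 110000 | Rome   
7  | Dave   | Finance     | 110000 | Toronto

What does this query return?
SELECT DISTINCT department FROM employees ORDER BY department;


All 'department' values (row order): HR, Research, Engineering, Sales, Marketing, Sales, Finance
Removing duplicates leaves 6 unique value(s).

6 values:
Engineering
Finance
HR
Marketing
Research
Sales


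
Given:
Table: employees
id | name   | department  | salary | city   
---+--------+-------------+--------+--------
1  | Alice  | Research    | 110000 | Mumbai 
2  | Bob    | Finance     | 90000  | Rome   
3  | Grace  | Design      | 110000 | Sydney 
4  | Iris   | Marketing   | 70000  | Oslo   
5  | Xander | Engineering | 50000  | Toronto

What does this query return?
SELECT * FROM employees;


SELECT * returns all 5 rows with all columns

5 rows:
1, Alice, Research, 110000, Mumbai
2, Bob, Finance, 90000, Rome
3, Grace, Design, 110000, Sydney
4, Iris, Marketing, 70000, Oslo
5, Xander, Engineering, 50000, Toronto


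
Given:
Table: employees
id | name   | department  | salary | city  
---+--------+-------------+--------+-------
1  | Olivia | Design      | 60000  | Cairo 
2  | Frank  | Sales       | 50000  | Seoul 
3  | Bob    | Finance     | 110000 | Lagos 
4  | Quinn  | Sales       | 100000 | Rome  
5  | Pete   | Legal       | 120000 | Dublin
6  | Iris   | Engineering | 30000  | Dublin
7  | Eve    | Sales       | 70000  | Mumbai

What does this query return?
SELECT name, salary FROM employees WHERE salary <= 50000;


Filtering: salary <= 50000
Matching: 2 rows

2 rows:
Frank, 50000
Iris, 30000


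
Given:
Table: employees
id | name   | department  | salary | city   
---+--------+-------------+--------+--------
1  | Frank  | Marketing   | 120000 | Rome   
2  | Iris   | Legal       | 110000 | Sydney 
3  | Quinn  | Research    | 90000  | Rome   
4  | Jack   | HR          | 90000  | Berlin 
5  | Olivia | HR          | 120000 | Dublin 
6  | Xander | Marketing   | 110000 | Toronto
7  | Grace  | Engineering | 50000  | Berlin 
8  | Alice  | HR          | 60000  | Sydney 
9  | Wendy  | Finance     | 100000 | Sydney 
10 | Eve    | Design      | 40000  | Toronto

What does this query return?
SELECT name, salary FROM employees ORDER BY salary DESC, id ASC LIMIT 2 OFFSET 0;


Sort by salary DESC (id ASC tiebreak), then skip 0 and take 2
Rows 1 through 2

2 rows:
Frank, 120000
Olivia, 120000


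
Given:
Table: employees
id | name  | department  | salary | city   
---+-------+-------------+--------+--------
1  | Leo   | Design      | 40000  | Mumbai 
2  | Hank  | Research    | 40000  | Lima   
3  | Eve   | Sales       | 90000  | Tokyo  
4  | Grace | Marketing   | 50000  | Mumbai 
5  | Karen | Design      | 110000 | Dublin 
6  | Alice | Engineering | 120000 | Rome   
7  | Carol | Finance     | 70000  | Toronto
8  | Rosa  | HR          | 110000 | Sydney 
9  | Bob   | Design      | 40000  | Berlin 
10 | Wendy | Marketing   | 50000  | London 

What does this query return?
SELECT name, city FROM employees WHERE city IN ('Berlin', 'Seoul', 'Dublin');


Filtering: city IN ('Berlin', 'Seoul', 'Dublin')
Matching: 2 rows

2 rows:
Karen, Dublin
Bob, Berlin


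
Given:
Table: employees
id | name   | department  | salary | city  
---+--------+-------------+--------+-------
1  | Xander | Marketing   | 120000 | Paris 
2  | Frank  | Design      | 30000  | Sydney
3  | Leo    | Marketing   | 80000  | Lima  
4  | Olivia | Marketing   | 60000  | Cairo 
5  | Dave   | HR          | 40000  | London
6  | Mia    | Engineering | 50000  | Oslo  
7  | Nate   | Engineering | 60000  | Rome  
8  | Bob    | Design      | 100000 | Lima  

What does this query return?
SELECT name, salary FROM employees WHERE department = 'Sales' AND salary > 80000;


Filtering: department = 'Sales' AND salary > 80000
Matching: 0 rows

Empty result set (0 rows)


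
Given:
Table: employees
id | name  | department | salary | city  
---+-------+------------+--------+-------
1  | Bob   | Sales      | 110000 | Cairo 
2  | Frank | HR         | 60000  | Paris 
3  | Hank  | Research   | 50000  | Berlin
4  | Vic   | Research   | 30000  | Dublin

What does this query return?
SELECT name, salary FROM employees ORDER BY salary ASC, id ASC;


Sorting by salary ASC, then id ASC for ties

4 rows:
Vic, 30000
Hank, 50000
Frank, 60000
Bob, 110000


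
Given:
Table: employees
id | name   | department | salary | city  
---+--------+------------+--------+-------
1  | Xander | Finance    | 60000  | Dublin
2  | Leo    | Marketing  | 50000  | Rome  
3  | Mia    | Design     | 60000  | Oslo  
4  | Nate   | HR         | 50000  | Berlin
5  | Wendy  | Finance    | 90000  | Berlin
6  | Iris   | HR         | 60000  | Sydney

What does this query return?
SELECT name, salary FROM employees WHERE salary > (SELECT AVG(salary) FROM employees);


Subquery: AVG(salary) = 61666.67
Filtering: salary > 61666.67
  Wendy (90000) -> MATCH


1 rows:
Wendy, 90000


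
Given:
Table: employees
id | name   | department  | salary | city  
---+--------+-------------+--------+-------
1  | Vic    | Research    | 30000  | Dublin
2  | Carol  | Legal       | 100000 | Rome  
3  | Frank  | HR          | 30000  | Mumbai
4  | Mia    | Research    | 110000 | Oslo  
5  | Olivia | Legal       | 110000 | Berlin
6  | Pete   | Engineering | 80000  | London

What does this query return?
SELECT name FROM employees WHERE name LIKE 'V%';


LIKE 'V%' matches names starting with 'V'
Matching: 1

1 rows:
Vic


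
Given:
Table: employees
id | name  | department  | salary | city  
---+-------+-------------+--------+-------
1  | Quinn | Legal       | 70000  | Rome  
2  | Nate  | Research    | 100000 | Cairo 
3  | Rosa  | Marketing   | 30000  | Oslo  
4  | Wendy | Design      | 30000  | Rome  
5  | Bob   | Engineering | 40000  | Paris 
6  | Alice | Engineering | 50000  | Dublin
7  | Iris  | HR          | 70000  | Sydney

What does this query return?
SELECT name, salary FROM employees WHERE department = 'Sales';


Filtering: department = 'Sales'
Matching rows: 0

Empty result set (0 rows)


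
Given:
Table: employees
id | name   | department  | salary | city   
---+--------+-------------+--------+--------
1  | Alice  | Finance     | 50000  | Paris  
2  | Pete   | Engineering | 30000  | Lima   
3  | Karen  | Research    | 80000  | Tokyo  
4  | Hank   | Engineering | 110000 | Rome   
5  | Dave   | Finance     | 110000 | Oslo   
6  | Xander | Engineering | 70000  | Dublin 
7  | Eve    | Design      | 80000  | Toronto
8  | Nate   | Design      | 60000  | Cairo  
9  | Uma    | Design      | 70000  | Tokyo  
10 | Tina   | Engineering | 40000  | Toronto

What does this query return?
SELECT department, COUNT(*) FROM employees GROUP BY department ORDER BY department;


Assigning each row to its department group:
  Alice -> Finance
  Pete -> Engineering
  Karen -> Research
  Hank -> Engineering
  Dave -> Finance
  Xander -> Engineering
  Eve -> Design
  Nate -> Design
  Uma -> Design
  Tina -> Engineering


4 groups:
Design, 3
Engineering, 4
Finance, 2
Research, 1


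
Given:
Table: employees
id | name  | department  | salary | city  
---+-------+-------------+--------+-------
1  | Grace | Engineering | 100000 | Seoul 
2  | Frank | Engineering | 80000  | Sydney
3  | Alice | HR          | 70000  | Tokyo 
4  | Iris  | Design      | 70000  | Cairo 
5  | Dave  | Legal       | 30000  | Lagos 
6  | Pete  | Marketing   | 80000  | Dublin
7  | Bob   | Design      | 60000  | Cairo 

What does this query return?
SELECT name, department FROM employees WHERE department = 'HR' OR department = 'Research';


Filtering: department = 'HR' OR 'Research'
Matching: 1 rows

1 rows:
Alice, HR


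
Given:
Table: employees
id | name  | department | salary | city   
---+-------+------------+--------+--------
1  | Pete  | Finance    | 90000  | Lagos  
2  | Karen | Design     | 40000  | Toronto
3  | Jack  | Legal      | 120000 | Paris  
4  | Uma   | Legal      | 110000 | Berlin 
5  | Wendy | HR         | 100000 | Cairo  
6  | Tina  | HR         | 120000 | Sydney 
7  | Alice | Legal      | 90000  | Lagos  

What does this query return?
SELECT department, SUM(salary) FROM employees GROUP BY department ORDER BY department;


Summing salary within each department:
  Design: 40000 = 40000
  Finance: 90000 = 90000
  HR: 100000 + 120000 = 220000
  Legal: 120000 + 110000 + 90000 = 320000


4 groups:
Design, 40000
Finance, 90000
HR, 220000
Legal, 320000


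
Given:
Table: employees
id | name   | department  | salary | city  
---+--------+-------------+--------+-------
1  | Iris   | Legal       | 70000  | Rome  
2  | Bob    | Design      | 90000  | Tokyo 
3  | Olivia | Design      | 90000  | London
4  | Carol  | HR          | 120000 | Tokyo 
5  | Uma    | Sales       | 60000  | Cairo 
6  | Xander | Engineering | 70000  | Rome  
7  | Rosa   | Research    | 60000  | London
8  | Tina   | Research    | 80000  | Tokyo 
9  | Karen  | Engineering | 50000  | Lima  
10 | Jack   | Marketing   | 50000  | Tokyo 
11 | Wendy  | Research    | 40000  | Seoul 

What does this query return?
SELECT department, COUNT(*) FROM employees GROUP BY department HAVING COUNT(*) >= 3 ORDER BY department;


Groups with count >= 3:
  Research: 3 -> PASS
  Design: 2 -> filtered out
  Engineering: 2 -> filtered out
  HR: 1 -> filtered out
  Legal: 1 -> filtered out
  Marketing: 1 -> filtered out
  Sales: 1 -> filtered out


1 groups:
Research, 3


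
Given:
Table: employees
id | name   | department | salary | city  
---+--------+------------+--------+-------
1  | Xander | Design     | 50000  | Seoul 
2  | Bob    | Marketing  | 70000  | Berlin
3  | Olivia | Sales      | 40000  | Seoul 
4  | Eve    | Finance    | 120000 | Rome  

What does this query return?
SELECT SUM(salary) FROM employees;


SUM(salary) = 50000 + 70000 + 40000 + 120000 = 280000

280000


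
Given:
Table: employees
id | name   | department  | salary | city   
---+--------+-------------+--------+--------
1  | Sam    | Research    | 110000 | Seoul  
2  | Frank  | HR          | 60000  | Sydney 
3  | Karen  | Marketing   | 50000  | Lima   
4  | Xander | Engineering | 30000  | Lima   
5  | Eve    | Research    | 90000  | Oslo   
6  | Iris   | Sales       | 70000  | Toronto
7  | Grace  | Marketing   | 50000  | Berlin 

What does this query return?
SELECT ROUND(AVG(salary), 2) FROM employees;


SUM(salary) = 460000
COUNT = 7
ROUND(AVG, 2) = ROUND(460000 / 7, 2) = 65714.29

65714.29


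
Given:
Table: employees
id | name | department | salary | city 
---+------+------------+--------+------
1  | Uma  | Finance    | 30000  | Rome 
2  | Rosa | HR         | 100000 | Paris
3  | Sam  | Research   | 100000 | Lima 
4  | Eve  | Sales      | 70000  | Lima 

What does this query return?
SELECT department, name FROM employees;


Projecting columns: department, name

4 rows:
Finance, Uma
HR, Rosa
Research, Sam
Sales, Eve


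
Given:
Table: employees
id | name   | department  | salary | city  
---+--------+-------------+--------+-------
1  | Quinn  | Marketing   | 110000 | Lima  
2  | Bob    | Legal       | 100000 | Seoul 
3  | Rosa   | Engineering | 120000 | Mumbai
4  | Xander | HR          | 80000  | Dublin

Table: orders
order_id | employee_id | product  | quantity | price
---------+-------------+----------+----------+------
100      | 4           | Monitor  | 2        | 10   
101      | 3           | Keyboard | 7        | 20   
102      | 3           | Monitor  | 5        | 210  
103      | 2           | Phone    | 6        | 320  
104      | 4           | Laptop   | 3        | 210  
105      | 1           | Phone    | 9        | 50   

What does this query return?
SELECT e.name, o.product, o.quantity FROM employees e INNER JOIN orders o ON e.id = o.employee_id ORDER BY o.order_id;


Joining employees.id = orders.employee_id:
  employee Xander (id=4) -> order Monitor
  employee Rosa (id=3) -> order Keyboard
  employee Rosa (id=3) -> order Monitor
  employee Bob (id=2) -> order Phone
  employee Xander (id=4) -> order Laptop
  employee Quinn (id=1) -> order Phone


6 rows:
Xander, Monitor, 2
Rosa, Keyboard, 7
Rosa, Monitor, 5
Bob, Phone, 6
Xander, Laptop, 3
Quinn, Phone, 9


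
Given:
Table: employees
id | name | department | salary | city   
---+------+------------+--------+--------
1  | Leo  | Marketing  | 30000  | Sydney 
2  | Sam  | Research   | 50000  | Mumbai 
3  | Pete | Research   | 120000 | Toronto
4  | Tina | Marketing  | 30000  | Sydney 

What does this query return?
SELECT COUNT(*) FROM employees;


COUNT(*) counts all rows

4


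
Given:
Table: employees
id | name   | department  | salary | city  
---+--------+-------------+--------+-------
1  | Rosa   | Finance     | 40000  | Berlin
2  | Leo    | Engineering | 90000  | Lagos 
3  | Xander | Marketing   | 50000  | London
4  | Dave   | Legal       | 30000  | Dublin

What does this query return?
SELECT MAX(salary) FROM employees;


Salaries: 40000, 90000, 50000, 30000
MAX = 90000

90000


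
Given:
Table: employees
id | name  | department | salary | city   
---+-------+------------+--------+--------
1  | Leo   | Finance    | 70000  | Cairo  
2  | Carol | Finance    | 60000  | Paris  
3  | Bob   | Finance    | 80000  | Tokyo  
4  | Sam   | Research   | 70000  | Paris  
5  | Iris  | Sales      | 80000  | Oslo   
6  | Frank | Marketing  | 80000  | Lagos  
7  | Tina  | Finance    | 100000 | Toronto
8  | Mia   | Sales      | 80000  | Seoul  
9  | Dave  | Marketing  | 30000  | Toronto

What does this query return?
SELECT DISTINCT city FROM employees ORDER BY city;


All 'city' values (row order): Cairo, Paris, Tokyo, Paris, Oslo, Lagos, Toronto, Seoul, Toronto
Removing duplicates leaves 7 unique value(s).

7 values:
Cairo
Lagos
Oslo
Paris
Seoul
Tokyo
Toronto


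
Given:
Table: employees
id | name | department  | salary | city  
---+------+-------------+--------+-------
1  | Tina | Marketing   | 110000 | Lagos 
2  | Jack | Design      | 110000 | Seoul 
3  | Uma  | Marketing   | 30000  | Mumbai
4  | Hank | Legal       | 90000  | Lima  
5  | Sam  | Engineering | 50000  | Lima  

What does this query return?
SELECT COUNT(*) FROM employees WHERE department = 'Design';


Counting rows where department = 'Design'
  Jack -> MATCH


1


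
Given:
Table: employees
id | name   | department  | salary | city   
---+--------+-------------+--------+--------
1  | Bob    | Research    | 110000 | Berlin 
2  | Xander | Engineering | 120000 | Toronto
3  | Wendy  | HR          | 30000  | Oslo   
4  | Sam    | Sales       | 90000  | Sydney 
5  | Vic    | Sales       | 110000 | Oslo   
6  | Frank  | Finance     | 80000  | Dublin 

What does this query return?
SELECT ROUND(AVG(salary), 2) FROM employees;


SUM(salary) = 540000
COUNT = 6
ROUND(AVG, 2) = ROUND(540000 / 6, 2) = 90000.0

90000.0


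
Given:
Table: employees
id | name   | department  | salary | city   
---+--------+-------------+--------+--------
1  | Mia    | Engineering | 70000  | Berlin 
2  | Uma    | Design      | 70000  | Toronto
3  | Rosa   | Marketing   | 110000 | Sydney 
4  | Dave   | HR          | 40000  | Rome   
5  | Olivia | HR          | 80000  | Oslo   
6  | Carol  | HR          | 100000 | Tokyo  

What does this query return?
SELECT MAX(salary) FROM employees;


Salaries: 70000, 70000, 110000, 40000, 80000, 100000
MAX = 110000

110000


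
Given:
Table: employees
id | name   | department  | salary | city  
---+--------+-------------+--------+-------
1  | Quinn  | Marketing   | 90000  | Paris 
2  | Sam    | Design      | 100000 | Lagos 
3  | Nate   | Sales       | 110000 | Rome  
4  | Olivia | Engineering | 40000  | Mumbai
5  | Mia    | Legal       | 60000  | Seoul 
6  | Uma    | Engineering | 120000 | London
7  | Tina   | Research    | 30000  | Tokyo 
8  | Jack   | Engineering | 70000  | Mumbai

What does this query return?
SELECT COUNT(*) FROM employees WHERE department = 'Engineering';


Counting rows where department = 'Engineering'
  Olivia -> MATCH
  Uma -> MATCH
  Jack -> MATCH


3


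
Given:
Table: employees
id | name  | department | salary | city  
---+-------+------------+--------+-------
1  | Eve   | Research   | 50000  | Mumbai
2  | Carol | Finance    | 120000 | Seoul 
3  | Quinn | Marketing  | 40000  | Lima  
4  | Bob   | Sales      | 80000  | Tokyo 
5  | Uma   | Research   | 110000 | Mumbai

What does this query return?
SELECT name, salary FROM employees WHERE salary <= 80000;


Filtering: salary <= 80000
Matching: 3 rows

3 rows:
Eve, 50000
Quinn, 40000
Bob, 80000


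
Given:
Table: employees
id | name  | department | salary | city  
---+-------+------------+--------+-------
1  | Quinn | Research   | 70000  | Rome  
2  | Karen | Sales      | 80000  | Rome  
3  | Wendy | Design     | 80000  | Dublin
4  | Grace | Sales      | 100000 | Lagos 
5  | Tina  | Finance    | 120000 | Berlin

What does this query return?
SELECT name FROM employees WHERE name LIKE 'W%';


LIKE 'W%' matches names starting with 'W'
Matching: 1

1 rows:
Wendy


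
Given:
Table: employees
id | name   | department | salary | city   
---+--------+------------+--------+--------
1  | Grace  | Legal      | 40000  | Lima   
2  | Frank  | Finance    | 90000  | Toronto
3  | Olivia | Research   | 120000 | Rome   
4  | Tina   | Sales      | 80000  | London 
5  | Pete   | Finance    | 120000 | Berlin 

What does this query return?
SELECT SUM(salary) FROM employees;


SUM(salary) = 40000 + 90000 + 120000 + 80000 + 120000 = 450000

450000


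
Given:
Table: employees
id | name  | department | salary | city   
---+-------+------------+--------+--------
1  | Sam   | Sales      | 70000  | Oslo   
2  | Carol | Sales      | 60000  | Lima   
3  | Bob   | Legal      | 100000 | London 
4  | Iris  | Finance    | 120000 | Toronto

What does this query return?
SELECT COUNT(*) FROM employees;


COUNT(*) counts all rows

4


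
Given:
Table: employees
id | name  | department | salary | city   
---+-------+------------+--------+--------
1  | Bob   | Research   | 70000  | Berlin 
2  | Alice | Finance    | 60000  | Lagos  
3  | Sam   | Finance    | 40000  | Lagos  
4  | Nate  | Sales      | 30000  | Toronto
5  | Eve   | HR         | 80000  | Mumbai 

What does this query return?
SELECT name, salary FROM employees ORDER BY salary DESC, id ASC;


Sorting by salary DESC, then id ASC for ties

5 rows:
Eve, 80000
Bob, 70000
Alice, 60000
Sam, 40000
Nate, 30000


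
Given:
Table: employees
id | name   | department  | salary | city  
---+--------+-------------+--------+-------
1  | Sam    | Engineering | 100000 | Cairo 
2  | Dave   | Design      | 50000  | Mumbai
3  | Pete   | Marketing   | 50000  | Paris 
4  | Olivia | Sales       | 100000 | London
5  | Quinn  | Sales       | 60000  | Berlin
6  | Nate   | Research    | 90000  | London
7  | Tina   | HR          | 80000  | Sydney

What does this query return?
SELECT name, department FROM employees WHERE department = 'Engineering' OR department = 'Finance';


Filtering: department = 'Engineering' OR 'Finance'
Matching: 1 rows

1 rows:
Sam, Engineering


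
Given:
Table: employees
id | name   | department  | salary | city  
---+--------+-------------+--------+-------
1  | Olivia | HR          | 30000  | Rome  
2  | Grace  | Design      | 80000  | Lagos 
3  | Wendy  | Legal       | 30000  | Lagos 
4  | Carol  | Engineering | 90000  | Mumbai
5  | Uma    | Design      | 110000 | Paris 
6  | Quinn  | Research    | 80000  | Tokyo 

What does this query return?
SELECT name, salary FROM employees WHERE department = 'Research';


Filtering: department = 'Research'
Matching rows: 1

1 rows:
Quinn, 80000


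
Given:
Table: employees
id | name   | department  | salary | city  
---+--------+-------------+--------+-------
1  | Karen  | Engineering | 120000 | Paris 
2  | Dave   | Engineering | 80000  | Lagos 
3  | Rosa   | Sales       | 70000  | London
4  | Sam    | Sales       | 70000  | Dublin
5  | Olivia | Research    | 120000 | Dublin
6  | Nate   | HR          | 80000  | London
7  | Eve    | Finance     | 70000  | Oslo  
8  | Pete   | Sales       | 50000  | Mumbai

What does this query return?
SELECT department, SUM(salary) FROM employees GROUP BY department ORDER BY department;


Summing salary within each department:
  Engineering: 120000 + 80000 = 200000
  Finance: 70000 = 70000
  HR: 80000 = 80000
  Research: 120000 = 120000
  Sales: 70000 + 70000 + 50000 = 190000


5 groups:
Engineering, 200000
Finance, 70000
HR, 80000
Research, 120000
Sales, 190000


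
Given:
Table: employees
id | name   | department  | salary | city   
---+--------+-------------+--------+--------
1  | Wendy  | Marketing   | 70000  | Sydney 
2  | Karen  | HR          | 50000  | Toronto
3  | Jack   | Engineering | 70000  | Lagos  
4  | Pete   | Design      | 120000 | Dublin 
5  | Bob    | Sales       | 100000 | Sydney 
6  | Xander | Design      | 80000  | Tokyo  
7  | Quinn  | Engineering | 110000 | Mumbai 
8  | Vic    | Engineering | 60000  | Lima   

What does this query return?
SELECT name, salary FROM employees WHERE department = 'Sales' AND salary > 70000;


Filtering: department = 'Sales' AND salary > 70000
Matching: 1 rows

1 rows:
Bob, 100000


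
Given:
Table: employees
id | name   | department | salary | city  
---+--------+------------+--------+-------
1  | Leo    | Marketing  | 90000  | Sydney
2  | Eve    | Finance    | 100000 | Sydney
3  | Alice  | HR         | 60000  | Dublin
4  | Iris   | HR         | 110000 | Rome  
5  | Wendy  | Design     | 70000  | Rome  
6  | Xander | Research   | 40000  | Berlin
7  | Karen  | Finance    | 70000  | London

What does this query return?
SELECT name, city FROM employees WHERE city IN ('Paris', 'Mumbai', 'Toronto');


Filtering: city IN ('Paris', 'Mumbai', 'Toronto')
Matching: 0 rows

Empty result set (0 rows)


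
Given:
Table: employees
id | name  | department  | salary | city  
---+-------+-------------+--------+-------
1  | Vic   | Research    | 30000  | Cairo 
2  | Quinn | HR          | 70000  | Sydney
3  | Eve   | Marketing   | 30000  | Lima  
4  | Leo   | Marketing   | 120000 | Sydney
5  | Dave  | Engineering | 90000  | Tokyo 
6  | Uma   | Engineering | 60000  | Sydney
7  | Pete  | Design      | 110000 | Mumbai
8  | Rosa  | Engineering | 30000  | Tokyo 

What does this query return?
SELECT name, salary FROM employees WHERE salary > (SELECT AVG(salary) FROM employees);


Subquery: AVG(salary) = 67500.0
Filtering: salary > 67500.0
  Quinn (70000) -> MATCH
  Leo (120000) -> MATCH
  Dave (90000) -> MATCH
  Pete (110000) -> MATCH


4 rows:
Quinn, 70000
Leo, 120000
Dave, 90000
Pete, 110000


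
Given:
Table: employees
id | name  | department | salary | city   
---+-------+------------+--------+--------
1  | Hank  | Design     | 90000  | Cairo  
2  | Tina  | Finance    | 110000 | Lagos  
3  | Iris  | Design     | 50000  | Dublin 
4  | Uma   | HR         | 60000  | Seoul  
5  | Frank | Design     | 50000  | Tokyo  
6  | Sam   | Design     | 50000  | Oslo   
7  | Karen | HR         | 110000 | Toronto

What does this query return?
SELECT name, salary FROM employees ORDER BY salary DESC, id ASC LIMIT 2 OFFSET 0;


Sort by salary DESC (id ASC tiebreak), then skip 0 and take 2
Rows 1 through 2

2 rows:
Tina, 110000
Karen, 110000


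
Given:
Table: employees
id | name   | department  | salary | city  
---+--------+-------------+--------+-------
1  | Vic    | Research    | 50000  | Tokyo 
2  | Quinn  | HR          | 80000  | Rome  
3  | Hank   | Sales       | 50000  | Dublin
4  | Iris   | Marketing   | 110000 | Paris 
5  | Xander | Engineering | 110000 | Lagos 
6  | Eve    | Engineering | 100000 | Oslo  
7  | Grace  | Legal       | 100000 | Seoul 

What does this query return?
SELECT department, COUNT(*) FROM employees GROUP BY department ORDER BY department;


Assigning each row to its department group:
  Vic -> Research
  Quinn -> HR
  Hank -> Sales
  Iris -> Marketing
  Xander -> Engineering
  Eve -> Engineering
  Grace -> Legal


6 groups:
Engineering, 2
HR, 1
Legal, 1
Marketing, 1
Research, 1
Sales, 1


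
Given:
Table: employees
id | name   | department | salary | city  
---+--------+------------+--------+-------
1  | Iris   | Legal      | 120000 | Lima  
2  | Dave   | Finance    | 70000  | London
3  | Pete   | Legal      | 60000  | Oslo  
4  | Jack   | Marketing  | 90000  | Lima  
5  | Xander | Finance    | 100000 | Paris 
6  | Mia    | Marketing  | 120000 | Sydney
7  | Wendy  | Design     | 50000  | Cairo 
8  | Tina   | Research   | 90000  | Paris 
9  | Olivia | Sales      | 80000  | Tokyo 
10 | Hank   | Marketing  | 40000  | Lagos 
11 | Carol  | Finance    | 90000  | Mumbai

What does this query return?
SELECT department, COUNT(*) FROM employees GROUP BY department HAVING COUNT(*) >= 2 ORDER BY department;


Groups with count >= 2:
  Finance: 3 -> PASS
  Legal: 2 -> PASS
  Marketing: 3 -> PASS
  Design: 1 -> filtered out
  Research: 1 -> filtered out
  Sales: 1 -> filtered out


3 groups:
Finance, 3
Legal, 2
Marketing, 3
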